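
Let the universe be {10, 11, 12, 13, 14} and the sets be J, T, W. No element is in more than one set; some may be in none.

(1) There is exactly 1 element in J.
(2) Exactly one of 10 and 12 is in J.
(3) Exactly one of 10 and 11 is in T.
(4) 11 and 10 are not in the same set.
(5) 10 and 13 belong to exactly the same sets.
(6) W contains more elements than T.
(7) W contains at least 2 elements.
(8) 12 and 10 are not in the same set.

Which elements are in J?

J = {12}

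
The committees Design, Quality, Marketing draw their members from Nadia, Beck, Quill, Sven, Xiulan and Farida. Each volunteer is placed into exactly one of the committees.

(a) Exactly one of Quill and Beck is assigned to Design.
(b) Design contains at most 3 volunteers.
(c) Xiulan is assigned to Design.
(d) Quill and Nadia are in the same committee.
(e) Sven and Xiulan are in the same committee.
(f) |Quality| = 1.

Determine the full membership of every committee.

Design = {Beck, Sven, Xiulan}; Quality = {Farida}; Marketing = {Nadia, Quill}

From (c): Xiulan ∈ Design.
(e): Sven matches Xiulan: Sven ∈ Design.
Suppose Nadia ∈ Design: no assignment then satisfies all the clues, so Nadia ∉ Design.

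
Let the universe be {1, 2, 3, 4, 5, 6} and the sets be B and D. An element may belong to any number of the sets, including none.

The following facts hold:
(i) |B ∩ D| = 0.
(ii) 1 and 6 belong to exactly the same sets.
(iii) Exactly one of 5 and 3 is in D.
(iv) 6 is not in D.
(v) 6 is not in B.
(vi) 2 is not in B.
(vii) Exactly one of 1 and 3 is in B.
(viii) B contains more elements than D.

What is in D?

D = {5}

From (iv): 6 ∉ D.
From (v): 6 ∉ B.
From (vi): 2 ∉ B.
(ii): 1 matches 6: 1 ∉ B.
(ii): 1 matches 6: 1 ∉ D.
(vii) (exactly one): 3 ∈ B.
Suppose 2 ∈ D: no assignment then satisfies all the clues, so 2 ∉ D.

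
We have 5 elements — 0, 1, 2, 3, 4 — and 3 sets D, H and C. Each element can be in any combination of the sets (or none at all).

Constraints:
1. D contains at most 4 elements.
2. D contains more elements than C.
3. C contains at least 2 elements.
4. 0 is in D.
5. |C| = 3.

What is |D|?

4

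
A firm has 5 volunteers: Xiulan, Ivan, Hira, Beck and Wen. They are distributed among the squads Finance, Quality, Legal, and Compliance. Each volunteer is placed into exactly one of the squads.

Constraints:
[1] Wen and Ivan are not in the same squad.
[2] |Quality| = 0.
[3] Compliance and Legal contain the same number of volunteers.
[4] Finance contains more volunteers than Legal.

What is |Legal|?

1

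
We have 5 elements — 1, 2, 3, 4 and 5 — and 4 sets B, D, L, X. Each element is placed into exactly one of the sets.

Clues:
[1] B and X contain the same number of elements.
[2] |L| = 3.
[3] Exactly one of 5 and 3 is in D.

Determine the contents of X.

X = {}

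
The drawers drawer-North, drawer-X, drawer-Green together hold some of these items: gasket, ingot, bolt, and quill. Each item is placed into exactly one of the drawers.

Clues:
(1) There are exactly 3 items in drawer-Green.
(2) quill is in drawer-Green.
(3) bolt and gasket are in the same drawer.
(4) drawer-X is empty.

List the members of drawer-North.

drawer-North = {ingot}

From (2): quill ∈ drawer-Green.
(4): drawer-X already has 0, so the rest are out.
Suppose gasket ∈ drawer-North: no assignment then satisfies all the clues, so gasket ∉ drawer-North.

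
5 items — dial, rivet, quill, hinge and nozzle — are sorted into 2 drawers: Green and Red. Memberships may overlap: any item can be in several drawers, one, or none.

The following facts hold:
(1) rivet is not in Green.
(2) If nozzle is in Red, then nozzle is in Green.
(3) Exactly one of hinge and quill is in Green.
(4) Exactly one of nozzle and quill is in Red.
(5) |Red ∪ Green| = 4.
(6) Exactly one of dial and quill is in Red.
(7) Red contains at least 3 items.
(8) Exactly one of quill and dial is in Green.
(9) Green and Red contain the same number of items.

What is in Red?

Red = {dial, nozzle, rivet}

From (1): rivet ∉ Green.
Suppose dial ∉ Red: no assignment then satisfies all the clues, so dial ∈ Red.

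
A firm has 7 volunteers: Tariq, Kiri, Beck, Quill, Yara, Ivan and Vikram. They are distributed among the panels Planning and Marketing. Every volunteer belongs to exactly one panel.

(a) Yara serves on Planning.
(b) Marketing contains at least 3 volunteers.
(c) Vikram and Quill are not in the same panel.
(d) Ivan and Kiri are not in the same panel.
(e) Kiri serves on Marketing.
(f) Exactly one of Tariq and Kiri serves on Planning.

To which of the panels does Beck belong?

Beck: Marketing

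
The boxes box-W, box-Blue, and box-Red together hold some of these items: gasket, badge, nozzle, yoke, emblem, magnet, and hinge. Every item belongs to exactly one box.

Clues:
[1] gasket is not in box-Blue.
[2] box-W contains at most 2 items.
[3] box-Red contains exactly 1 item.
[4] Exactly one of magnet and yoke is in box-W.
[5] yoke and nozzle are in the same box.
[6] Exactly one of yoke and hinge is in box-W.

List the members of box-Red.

box-Red = {gasket}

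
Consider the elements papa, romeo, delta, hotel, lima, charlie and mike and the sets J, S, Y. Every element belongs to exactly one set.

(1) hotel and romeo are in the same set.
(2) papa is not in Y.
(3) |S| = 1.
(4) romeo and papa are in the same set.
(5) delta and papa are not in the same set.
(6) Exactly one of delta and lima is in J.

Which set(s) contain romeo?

romeo: J

From (2): papa ∉ Y.
(4): romeo matches papa: romeo ∉ Y.
(1): hotel matches romeo: hotel ∉ Y.
Suppose romeo ∉ J: no assignment then satisfies all the clues, so romeo ∈ J.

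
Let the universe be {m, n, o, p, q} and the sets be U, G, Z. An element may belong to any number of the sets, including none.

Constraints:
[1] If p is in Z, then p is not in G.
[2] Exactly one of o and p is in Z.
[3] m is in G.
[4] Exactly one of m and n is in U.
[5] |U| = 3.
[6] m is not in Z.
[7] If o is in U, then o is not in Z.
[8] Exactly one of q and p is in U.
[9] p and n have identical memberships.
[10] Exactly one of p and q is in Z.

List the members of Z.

Z = {n, p}

From (3): m ∈ G.
From (6): m ∉ Z.
Suppose n ∉ Z: no assignment then satisfies all the clues, so n ∈ Z.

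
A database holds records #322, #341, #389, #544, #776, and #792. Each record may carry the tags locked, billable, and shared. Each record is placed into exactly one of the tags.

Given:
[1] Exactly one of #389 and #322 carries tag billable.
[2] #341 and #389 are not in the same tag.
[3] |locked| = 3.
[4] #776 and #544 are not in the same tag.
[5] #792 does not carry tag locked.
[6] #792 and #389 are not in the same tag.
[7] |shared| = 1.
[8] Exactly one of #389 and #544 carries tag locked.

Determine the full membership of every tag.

locked = {#322, #341, #544}; billable = {#389, #776}; shared = {#792}

From (5): #792 ∉ locked.
Suppose #322 ∉ locked: no assignment then satisfies all the clues, so #322 ∈ locked.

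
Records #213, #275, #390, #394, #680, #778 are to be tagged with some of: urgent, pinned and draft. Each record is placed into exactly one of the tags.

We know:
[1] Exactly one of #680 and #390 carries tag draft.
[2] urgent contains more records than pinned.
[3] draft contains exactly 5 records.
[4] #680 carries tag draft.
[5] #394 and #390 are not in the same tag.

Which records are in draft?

draft = {#213, #275, #394, #680, #778}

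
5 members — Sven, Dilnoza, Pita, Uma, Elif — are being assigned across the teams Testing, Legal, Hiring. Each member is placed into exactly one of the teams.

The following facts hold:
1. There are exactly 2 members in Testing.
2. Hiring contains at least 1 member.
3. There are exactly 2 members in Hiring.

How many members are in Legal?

1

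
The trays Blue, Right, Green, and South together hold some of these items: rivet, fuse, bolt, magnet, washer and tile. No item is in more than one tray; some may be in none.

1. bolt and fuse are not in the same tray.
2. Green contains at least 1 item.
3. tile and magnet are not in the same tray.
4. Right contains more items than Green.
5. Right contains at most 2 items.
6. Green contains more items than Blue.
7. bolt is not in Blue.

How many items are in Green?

1

From (7): bolt ∉ Blue.
Suppose rivet ∈ Blue: no assignment then satisfies all the clues, so rivet ∉ Blue.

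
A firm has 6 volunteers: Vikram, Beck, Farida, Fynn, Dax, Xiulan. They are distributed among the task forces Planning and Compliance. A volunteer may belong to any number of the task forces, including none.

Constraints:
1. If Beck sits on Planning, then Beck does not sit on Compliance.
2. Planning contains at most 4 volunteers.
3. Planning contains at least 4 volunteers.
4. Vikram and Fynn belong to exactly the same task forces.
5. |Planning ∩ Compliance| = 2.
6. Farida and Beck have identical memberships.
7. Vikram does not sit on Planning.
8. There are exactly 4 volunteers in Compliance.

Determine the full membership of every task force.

Planning = {Beck, Dax, Farida, Xiulan}; Compliance = {Dax, Fynn, Vikram, Xiulan}

From (7): Vikram ∉ Planning.
(4): Fynn matches Vikram: Fynn ∉ Planning.
(3): only 4 candidates remain for Planning, so all are in.
(1): Beck ∉ Compliance.
(6): Farida matches Beck: Farida ∉ Compliance.
(8): only 4 candidates remain for Compliance, so all are in.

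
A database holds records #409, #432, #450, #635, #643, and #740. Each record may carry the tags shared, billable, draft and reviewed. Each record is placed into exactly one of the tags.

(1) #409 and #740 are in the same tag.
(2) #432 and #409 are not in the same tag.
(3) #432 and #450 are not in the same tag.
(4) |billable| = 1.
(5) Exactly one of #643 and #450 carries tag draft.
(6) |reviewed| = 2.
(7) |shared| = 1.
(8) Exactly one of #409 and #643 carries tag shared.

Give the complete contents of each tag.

shared = {#643}; billable = {#432}; draft = {#450, #635}; reviewed = {#409, #740}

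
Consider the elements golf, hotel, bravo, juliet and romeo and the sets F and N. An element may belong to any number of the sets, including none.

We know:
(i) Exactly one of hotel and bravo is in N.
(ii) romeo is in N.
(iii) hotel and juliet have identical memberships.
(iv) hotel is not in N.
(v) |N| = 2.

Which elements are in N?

From (ii): romeo ∈ N.
From (iv): hotel ∉ N.
(i) (exactly one): bravo ∈ N.
(iii): juliet matches hotel: juliet ∉ N.
(v): N already has 2, so the rest are out.

N = {bravo, romeo}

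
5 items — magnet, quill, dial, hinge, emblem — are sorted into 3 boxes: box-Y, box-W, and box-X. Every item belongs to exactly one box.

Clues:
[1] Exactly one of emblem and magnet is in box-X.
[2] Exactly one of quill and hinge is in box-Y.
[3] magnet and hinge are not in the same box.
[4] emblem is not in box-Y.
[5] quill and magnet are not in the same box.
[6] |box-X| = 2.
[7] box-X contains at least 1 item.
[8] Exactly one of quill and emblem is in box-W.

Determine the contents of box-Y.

box-Y = {quill}

From (4): emblem ∉ box-Y.
Suppose magnet ∈ box-Y: no assignment then satisfies all the clues, so magnet ∉ box-Y.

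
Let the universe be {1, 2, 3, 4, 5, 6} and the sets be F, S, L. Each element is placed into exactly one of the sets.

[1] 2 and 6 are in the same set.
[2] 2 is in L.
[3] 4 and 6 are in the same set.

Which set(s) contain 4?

From (2): 2 ∈ L.
(1): 6 matches 2: 6 ∉ F.
(1): 6 matches 2: 6 ∉ S.
(1): 6 matches 2: 6 ∈ L.
(3): 4 matches 6: 4 ∉ F.
(3): 4 matches 6: 4 ∉ S.
(3): 4 matches 6: 4 ∈ L.

4: L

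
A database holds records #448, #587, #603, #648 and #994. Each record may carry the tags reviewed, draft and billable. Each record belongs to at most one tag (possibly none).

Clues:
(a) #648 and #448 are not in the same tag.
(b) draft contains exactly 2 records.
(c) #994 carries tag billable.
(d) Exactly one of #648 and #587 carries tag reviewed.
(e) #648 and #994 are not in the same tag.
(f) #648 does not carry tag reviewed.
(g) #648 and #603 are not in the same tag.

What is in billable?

billable = {#994}

From (c): #994 ∈ billable.
From (f): #648 ∉ reviewed.
(d) (exactly one): #587 ∈ reviewed.
(e): #648 ∉ billable.
Suppose #448 ∈ billable: no assignment then satisfies all the clues, so #448 ∉ billable.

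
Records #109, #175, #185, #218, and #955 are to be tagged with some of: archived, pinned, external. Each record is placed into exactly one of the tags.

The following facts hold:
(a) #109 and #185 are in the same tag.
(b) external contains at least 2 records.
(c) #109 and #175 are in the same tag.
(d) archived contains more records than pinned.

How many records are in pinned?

0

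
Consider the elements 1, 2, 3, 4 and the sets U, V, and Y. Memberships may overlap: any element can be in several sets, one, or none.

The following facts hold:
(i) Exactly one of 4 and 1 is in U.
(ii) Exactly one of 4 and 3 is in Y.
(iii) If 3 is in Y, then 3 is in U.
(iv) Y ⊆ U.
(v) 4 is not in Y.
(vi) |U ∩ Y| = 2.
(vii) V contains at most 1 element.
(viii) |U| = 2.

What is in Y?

Y = {1, 3}

From (v): 4 ∉ Y.
(ii) (exactly one): 3 ∈ Y.
(iii): 3 ∈ U.
Suppose 1 ∉ Y: no assignment then satisfies all the clues, so 1 ∈ Y.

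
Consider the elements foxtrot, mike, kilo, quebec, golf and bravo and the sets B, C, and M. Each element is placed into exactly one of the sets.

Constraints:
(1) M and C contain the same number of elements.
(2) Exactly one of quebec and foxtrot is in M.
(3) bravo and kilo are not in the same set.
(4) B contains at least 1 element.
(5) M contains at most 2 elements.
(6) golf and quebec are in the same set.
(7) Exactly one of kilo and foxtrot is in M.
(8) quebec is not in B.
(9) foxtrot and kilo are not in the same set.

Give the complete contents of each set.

B = {kilo, mike}; C = {golf, quebec}; M = {bravo, foxtrot}

From (8): quebec ∉ B.
(6): golf matches quebec: golf ∉ B.
Suppose foxtrot ∈ B: no assignment then satisfies all the clues, so foxtrot ∉ B.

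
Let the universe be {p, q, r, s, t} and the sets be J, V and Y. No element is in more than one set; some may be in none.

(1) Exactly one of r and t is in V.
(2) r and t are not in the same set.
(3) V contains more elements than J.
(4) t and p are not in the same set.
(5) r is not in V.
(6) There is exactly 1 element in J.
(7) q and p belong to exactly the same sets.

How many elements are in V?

2

From (5): r ∉ V.
(1) (exactly one): t ∈ V.
(4): p ∉ V.
(7): q matches p: q ∉ V.
Suppose p ∈ J: no assignment then satisfies all the clues, so p ∉ J.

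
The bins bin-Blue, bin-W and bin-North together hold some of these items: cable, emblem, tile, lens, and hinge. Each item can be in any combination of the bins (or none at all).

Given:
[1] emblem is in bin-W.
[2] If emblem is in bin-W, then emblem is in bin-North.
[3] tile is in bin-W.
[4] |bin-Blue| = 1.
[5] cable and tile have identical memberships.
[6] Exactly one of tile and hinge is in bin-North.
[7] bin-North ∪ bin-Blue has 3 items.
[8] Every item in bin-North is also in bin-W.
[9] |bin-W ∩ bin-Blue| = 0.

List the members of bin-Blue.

From (1): emblem ∈ bin-W.
From (3): tile ∈ bin-W.
(2): emblem ∈ bin-North.
(5): cable matches tile: cable ∈ bin-W.
Suppose cable ∈ bin-Blue: no assignment then satisfies all the clues, so cable ∉ bin-Blue.

bin-Blue = {lens}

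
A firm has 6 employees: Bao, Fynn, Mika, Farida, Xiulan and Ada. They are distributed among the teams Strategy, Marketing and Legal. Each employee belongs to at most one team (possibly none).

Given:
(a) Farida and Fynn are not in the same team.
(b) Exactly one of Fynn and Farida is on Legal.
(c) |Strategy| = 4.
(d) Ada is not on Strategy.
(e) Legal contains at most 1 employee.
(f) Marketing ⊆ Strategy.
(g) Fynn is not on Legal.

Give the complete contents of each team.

From (d): Ada ∉ Strategy.
From (g): Fynn ∉ Legal.
(b) (exactly one): Farida ∈ Legal.
(c): only 4 candidates remain for Strategy, so all are in.
(e): Legal already has 1, so the rest are out.
(f) contrapositive: Ada ∉ Marketing.

Strategy = {Bao, Fynn, Mika, Xiulan}; Marketing = {}; Legal = {Farida}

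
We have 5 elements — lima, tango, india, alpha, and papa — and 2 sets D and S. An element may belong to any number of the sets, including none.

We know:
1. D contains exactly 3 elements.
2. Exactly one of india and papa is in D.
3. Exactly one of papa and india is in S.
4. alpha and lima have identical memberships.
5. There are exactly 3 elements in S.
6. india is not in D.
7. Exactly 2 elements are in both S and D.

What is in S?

S = {alpha, india, lima}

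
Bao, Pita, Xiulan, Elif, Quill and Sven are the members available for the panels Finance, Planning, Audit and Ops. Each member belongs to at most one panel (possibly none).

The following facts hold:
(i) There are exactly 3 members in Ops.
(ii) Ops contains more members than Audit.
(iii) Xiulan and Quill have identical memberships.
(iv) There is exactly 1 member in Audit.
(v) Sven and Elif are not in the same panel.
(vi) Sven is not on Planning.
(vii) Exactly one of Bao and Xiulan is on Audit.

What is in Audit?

From (vi): Sven ∉ Planning.
Suppose Bao ∉ Audit: no assignment then satisfies all the clues, so Bao ∈ Audit.

Audit = {Bao}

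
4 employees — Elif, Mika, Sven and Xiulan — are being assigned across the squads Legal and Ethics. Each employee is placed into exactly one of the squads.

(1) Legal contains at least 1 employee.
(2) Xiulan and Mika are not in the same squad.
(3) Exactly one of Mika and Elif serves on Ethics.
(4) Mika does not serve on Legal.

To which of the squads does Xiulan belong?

From (4): Mika ∉ Legal.
Only one squad left: Mika ∈ Ethics.
(2): Xiulan ∉ Ethics.
(3) (exactly one): Elif ∉ Ethics.
Only one squad left: Elif ∈ Legal.
Only one squad left: Xiulan ∈ Legal.

Xiulan: Legal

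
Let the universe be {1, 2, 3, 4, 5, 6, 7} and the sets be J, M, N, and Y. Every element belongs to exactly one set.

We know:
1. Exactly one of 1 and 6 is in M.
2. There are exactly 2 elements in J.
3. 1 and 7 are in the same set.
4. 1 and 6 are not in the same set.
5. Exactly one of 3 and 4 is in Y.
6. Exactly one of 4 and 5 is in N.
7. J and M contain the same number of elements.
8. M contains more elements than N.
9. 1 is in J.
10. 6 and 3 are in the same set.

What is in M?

From (9): 1 ∈ J.
(1) (exactly one): 6 ∈ M.
(3): 7 matches 1: 7 ∈ J.
(10): 3 matches 6: 3 ∉ J.
(10): 3 matches 6: 3 ∈ M.
(2): J already has 2, so the rest are out.
(5) (exactly one): 4 ∈ Y.
(6) (exactly one): 5 ∈ N.
Suppose 2 ∈ M: no assignment then satisfies all the clues, so 2 ∉ M.

M = {3, 6}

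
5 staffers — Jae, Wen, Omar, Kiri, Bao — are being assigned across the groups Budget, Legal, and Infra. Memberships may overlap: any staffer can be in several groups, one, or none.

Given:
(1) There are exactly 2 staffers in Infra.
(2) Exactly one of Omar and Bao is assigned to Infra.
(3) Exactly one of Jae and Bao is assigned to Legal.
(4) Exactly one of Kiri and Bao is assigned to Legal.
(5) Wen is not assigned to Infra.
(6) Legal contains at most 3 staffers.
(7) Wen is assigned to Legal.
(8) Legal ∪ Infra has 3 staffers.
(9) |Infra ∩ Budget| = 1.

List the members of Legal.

Legal = {Bao, Wen}

From (5): Wen ∉ Infra.
From (7): Wen ∈ Legal.
Suppose Jae ∈ Legal: no assignment then satisfies all the clues, so Jae ∉ Legal.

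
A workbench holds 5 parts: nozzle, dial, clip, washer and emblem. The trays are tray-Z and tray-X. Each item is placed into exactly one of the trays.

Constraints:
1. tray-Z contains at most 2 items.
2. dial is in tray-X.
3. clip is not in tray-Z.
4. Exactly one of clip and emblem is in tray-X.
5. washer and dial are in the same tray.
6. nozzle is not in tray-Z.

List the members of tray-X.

tray-X = {clip, dial, nozzle, washer}

From (2): dial ∈ tray-X.
From (3): clip ∉ tray-Z.
From (6): nozzle ∉ tray-Z.
(5): washer matches dial: washer ∉ tray-Z.
(5): washer matches dial: washer ∈ tray-X.
Only one tray left: nozzle ∈ tray-X.
Only one tray left: clip ∈ tray-X.
(4) (exactly one): emblem ∉ tray-X.
Only one tray left: emblem ∈ tray-Z.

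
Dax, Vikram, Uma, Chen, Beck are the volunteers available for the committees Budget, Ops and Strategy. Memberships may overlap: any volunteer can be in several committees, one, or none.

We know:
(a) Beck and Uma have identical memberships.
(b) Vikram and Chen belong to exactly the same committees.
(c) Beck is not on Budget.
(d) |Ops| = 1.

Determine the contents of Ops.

From (c): Beck ∉ Budget.
(a): Uma matches Beck: Uma ∉ Budget.
Suppose Dax ∉ Ops: no assignment then satisfies all the clues, so Dax ∈ Ops.

Ops = {Dax}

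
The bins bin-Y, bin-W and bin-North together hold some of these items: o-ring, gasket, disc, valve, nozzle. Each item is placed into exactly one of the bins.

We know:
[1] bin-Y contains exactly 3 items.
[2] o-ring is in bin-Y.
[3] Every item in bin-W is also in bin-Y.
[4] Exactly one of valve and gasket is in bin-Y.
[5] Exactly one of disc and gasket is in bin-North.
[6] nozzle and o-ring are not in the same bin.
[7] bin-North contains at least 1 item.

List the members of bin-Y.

bin-Y = {disc, o-ring, valve}

From (2): o-ring ∈ bin-Y.
(6): nozzle ∉ bin-Y.
(3) contrapositive: nozzle ∉ bin-W.
Only one bin left: nozzle ∈ bin-North.
Suppose gasket ∈ bin-Y: no assignment then satisfies all the clues, so gasket ∉ bin-Y.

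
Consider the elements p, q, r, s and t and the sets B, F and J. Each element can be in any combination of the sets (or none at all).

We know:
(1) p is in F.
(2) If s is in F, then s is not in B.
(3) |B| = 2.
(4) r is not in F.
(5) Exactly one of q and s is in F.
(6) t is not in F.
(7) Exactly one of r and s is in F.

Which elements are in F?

F = {p, s}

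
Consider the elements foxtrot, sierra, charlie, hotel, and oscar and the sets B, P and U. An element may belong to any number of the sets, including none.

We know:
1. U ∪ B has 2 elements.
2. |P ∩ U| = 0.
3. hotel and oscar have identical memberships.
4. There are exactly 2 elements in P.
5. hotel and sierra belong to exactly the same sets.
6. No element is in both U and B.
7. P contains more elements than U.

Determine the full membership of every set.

B = {charlie, foxtrot}; P = {charlie, foxtrot}; U = {}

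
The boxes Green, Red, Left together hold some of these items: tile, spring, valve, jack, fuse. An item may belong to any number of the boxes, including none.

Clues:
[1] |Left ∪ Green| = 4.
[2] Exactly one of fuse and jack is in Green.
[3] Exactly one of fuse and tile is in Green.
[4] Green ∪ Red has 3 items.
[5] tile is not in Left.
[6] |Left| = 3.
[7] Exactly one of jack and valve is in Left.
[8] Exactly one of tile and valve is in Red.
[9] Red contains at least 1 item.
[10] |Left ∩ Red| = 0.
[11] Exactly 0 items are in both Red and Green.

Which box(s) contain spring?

spring: Left

From (5): tile ∉ Left.
Suppose spring ∈ Green: no assignment then satisfies all the clues, so spring ∉ Green.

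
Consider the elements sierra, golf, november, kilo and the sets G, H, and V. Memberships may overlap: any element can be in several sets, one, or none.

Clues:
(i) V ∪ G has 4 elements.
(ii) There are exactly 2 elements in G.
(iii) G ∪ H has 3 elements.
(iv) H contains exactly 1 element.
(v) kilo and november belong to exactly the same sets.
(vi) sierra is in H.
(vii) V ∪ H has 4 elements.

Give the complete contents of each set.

G = {kilo, november}; H = {sierra}; V = {golf, kilo, november, sierra}

From (vi): sierra ∈ H.
(iv): H already has 1, so the rest are out.
Suppose sierra ∈ G: no assignment then satisfies all the clues, so sierra ∉ G.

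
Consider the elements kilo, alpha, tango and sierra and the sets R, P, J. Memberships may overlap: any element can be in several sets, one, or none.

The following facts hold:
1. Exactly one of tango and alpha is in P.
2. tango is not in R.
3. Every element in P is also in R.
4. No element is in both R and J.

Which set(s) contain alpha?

alpha: P, R

From (2): tango ∉ R.
(3) contrapositive: tango ∉ P.
(1) (exactly one): alpha ∈ P.
(3) with alpha ∈ P: alpha ∈ R.
(4) (disjoint): alpha ∉ J.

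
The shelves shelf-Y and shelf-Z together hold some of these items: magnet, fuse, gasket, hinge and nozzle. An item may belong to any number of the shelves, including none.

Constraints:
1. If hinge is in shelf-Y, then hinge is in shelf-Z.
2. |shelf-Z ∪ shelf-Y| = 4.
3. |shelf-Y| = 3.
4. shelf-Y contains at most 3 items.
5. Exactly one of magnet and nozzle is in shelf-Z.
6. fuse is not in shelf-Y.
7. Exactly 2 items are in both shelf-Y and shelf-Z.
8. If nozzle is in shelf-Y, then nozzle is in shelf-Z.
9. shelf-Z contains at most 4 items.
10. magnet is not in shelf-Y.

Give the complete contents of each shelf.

shelf-Y = {gasket, hinge, nozzle}; shelf-Z = {fuse, hinge, nozzle}

From (6): fuse ∉ shelf-Y.
From (10): magnet ∉ shelf-Y.
(3): only 3 candidates remain for shelf-Y, so all are in.
(8): nozzle ∈ shelf-Z.
(1): hinge ∈ shelf-Z.
(5) (exactly one): magnet ∉ shelf-Z.
Suppose fuse ∉ shelf-Z: no assignment then satisfies all the clues, so fuse ∈ shelf-Z.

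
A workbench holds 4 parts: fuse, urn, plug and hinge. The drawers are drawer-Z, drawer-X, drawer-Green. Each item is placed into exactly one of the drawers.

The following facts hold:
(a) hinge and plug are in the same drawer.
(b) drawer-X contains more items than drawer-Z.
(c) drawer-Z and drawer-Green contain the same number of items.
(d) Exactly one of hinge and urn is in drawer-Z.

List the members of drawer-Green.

drawer-Green = {fuse}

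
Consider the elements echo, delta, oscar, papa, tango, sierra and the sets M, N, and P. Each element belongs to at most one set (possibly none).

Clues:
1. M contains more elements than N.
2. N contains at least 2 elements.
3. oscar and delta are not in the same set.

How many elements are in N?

2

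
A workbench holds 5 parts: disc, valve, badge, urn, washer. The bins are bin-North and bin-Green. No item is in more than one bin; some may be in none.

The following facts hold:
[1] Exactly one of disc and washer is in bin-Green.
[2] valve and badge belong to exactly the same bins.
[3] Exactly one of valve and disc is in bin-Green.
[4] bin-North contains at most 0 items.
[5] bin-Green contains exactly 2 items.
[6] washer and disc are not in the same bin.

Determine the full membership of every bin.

bin-North = {}; bin-Green = {disc, urn}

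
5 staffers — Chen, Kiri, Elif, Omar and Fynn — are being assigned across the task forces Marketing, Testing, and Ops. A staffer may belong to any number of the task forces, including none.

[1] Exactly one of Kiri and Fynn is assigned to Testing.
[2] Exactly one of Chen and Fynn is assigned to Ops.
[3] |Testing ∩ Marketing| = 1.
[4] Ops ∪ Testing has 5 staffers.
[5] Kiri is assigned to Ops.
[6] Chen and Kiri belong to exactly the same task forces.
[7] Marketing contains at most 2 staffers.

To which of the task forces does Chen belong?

Chen: Ops

From (5): Kiri ∈ Ops.
(6): Chen matches Kiri: Chen ∈ Ops.
(2) (exactly one): Fynn ∉ Ops.
Suppose Chen ∈ Marketing: no assignment then satisfies all the clues, so Chen ∉ Marketing.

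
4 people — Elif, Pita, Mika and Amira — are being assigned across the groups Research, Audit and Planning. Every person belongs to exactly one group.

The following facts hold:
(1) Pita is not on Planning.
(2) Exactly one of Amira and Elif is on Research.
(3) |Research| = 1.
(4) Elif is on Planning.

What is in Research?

Research = {Amira}

From (1): Pita ∉ Planning.
From (4): Elif ∈ Planning.
(2) (exactly one): Amira ∈ Research.
(3): Research already has 1, so the rest are out.
Only one group left: Pita ∈ Audit.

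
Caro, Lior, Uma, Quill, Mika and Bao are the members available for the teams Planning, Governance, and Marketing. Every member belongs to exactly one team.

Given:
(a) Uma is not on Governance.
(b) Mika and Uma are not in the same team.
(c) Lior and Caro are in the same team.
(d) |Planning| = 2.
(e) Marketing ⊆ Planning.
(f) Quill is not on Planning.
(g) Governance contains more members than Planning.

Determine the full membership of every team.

Planning = {Bao, Uma}; Governance = {Caro, Lior, Mika, Quill}; Marketing = {}

From (a): Uma ∉ Governance.
From (f): Quill ∉ Planning.
(e) contrapositive: Quill ∉ Marketing.
Only one team left: Quill ∈ Governance.
Suppose Caro ∈ Planning: no assignment then satisfies all the clues, so Caro ∉ Planning.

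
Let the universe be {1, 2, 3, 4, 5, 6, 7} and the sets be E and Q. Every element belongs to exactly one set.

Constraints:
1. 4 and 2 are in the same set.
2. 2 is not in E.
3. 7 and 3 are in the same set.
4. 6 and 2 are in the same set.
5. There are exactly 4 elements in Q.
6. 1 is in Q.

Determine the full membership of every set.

E = {3, 5, 7}; Q = {1, 2, 4, 6}

From (2): 2 ∉ E.
From (6): 1 ∈ Q.
(1): 4 matches 2: 4 ∉ E.
(4): 6 matches 2: 6 ∉ E.
Only one set left: 2 ∈ Q.
Only one set left: 4 ∈ Q.
Only one set left: 6 ∈ Q.
(5): Q already has 4, so the rest are out.
Only one set left: 3 ∈ E.
Only one set left: 5 ∈ E.
Only one set left: 7 ∈ E.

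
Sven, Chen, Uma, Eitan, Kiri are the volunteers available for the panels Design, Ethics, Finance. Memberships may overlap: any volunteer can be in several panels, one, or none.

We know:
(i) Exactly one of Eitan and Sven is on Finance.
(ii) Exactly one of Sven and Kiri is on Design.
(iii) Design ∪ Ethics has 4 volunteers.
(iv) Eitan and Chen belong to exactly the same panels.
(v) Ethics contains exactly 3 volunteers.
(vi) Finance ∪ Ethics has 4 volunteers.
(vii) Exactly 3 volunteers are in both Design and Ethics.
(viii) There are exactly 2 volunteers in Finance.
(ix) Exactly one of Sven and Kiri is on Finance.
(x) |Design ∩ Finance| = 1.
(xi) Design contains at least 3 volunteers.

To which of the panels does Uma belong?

Uma: Design, Ethics, Finance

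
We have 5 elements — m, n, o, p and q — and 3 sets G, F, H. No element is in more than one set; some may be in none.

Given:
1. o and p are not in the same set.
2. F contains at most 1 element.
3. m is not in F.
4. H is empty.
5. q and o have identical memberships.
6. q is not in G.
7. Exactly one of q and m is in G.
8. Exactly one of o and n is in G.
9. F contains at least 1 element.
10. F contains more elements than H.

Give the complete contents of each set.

G = {m, n}; F = {p}; H = {}

From (3): m ∉ F.
From (6): q ∉ G.
(4): H already has 0, so the rest are out.
(5): o matches q: o ∉ G.
(7) (exactly one): m ∈ G.
(8) (exactly one): n ∈ G.
Suppose o ∈ F: no assignment then satisfies all the clues, so o ∉ F.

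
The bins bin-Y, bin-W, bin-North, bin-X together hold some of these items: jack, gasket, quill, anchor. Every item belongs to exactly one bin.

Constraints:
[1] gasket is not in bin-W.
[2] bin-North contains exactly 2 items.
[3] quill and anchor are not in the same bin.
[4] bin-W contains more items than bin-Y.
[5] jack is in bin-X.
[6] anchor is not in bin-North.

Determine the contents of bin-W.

From (1): gasket ∉ bin-W.
From (5): jack ∈ bin-X.
From (6): anchor ∉ bin-North.
(2): only 2 candidates remain for bin-North, so all are in.
Suppose anchor ∉ bin-W: no assignment then satisfies all the clues, so anchor ∈ bin-W.

bin-W = {anchor}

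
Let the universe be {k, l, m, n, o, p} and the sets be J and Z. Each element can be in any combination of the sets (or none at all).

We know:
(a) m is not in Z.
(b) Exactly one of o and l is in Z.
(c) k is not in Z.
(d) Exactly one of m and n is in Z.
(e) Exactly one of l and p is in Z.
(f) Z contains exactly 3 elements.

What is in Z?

From (a): m ∉ Z.
From (c): k ∉ Z.
(d) (exactly one): n ∈ Z.
Suppose l ∈ Z: no assignment then satisfies all the clues, so l ∉ Z.

Z = {n, o, p}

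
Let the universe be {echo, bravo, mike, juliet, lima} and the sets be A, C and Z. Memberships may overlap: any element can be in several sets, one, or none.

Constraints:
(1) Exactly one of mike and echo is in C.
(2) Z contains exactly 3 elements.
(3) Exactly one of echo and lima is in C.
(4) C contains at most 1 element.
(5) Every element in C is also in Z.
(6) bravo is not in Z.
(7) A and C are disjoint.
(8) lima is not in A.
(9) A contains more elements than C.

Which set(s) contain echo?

echo: C, Z

From (6): bravo ∉ Z.
From (8): lima ∉ A.
(5) contrapositive: bravo ∉ C.
Suppose echo ∈ A: no assignment then satisfies all the clues, so echo ∉ A.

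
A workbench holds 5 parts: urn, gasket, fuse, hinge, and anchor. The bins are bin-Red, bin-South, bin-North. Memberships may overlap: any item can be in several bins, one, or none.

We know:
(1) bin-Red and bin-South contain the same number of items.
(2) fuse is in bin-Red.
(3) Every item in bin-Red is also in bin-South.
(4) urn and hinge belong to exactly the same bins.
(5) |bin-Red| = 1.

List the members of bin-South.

bin-South = {fuse}

From (2): fuse ∈ bin-Red.
(3) with fuse ∈ bin-Red: fuse ∈ bin-South.
(5): bin-Red already has 1, so the rest are out.
Suppose urn ∈ bin-South: no assignment then satisfies all the clues, so urn ∉ bin-South.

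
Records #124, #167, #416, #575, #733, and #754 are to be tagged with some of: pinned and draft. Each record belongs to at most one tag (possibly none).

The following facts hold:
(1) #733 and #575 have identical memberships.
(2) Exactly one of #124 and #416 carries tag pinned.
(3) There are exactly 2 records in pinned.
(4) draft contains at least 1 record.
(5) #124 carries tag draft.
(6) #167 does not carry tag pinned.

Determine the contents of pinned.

From (5): #124 ∈ draft.
From (6): #167 ∉ pinned.
(2) (exactly one): #416 ∈ pinned.
Suppose #575 ∈ pinned: no assignment then satisfies all the clues, so #575 ∉ pinned.

pinned = {#416, #754}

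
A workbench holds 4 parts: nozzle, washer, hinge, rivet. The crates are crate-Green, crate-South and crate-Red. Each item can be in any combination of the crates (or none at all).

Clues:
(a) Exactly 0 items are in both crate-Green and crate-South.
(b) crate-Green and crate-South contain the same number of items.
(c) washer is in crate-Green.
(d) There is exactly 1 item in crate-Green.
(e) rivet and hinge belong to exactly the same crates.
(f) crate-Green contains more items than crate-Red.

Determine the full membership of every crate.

crate-Green = {washer}; crate-South = {nozzle}; crate-Red = {}

From (c): washer ∈ crate-Green.
(d): crate-Green already has 1, so the rest are out.
Suppose nozzle ∉ crate-South: no assignment then satisfies all the clues, so nozzle ∈ crate-South.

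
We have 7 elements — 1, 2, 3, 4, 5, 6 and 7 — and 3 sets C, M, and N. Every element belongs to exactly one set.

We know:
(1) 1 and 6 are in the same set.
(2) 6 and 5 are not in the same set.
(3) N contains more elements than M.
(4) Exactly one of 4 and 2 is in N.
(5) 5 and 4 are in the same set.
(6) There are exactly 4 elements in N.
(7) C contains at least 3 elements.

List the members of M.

M = {}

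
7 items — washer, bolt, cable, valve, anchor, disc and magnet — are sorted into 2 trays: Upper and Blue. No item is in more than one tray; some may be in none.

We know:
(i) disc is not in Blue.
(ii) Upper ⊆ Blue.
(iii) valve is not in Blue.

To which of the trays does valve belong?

valve: none

From (i): disc ∉ Blue.
From (iii): valve ∉ Blue.
(ii) contrapositive: valve ∉ Upper.
(ii) contrapositive: disc ∉ Upper.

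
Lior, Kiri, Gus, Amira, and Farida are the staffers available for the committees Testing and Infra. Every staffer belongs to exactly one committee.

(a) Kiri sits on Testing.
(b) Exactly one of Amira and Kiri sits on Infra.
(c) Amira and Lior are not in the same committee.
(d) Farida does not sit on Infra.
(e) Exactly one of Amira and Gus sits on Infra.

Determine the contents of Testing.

From (a): Kiri ∈ Testing.
From (d): Farida ∉ Infra.
(b) (exactly one): Amira ∈ Infra.
(c): Lior ∉ Infra.
(e) (exactly one): Gus ∉ Infra.
Only one committee left: Lior ∈ Testing.
Only one committee left: Gus ∈ Testing.
Only one committee left: Farida ∈ Testing.

Testing = {Farida, Gus, Kiri, Lior}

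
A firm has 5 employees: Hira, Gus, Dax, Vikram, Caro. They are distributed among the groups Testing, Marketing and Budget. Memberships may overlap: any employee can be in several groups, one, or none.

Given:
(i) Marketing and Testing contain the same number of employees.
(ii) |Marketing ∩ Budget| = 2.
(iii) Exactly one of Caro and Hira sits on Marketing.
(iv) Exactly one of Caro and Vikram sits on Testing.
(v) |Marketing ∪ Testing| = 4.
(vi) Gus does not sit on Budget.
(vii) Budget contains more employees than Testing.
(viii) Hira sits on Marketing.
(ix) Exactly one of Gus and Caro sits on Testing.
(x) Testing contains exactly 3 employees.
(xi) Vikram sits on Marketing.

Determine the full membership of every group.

Testing = {Dax, Gus, Vikram}; Marketing = {Gus, Hira, Vikram}; Budget = {Caro, Dax, Hira, Vikram}

From (vi): Gus ∉ Budget.
From (viii): Hira ∈ Marketing.
From (xi): Vikram ∈ Marketing.
(iii) (exactly one): Caro ∉ Marketing.
Suppose Hira ∈ Testing: no assignment then satisfies all the clues, so Hira ∉ Testing.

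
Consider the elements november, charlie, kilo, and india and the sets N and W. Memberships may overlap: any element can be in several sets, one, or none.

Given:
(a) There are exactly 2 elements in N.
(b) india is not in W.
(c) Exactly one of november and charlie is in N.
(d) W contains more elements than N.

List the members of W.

From (b): india ∉ W.
Suppose november ∉ W: no assignment then satisfies all the clues, so november ∈ W.

W = {charlie, kilo, november}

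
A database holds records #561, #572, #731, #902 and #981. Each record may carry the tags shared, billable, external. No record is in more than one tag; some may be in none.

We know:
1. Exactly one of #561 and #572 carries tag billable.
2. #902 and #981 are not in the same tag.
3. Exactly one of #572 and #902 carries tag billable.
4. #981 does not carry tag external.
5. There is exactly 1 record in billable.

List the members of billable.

billable = {#572}

From (4): #981 ∉ external.
Suppose #561 ∈ billable: no assignment then satisfies all the clues, so #561 ∉ billable.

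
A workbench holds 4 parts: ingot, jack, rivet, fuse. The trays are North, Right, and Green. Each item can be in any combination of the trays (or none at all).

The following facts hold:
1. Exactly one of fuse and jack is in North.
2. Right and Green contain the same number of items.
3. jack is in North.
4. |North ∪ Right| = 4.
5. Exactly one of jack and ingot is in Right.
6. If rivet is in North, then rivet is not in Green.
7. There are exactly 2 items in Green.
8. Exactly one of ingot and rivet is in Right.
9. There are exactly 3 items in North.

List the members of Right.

From (3): jack ∈ North.
(1) (exactly one): fuse ∉ North.
(9): only 3 candidates remain for North, so all are in.
(6): rivet ∉ Green.
Suppose ingot ∉ Right: no assignment then satisfies all the clues, so ingot ∈ Right.

Right = {fuse, ingot}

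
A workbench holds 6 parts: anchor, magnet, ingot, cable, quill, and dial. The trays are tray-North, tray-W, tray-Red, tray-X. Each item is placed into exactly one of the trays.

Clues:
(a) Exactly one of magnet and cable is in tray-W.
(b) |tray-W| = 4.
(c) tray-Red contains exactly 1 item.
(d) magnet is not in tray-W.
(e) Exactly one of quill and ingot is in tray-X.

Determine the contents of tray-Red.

tray-Red = {magnet}

From (d): magnet ∉ tray-W.
(a) (exactly one): cable ∈ tray-W.
Suppose anchor ∈ tray-Red: no assignment then satisfies all the clues, so anchor ∉ tray-Red.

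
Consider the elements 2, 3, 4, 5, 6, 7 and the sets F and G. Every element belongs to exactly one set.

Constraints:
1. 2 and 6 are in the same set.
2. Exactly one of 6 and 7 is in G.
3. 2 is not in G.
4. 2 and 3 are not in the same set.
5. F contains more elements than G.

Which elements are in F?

F = {2, 4, 5, 6}

From (3): 2 ∉ G.
(1): 6 matches 2: 6 ∉ G.
(2) (exactly one): 7 ∈ G.
Only one set left: 2 ∈ F.
Only one set left: 6 ∈ F.
(4): 3 ∉ F.
Only one set left: 3 ∈ G.
Suppose 4 ∉ F: no assignment then satisfies all the clues, so 4 ∈ F.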